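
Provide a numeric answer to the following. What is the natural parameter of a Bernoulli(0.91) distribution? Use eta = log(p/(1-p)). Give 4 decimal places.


Natural parameter for Bernoulli: eta = log(p/(1-p)).
p = 0.91, 1-p = 0.09.
p/(1-p) = 10.111111.
eta = log(10.111111) = 2.3136

2.3136


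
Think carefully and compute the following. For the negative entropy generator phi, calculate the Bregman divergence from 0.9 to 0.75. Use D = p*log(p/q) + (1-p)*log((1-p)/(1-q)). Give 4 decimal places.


Bregman divergence with negative entropy generator:
D = p*log(p/q) + (1-p)*log((1-p)/(1-q)).
p = 0.9, q = 0.75.
p*log(p/q) = 0.9*log(0.9/0.75) = 0.164089.
(1-p)*log((1-p)/(1-q)) = 0.1*log(0.1/0.25) = -0.091629.
D = 0.164089 + -0.091629 = 0.0725

0.0725


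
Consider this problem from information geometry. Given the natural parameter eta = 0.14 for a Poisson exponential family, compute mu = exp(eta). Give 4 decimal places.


Expectation parameter for Poisson exponential family:
mu = exp(eta).
eta = 0.14.
mu = exp(0.14) = 1.1503

1.1503


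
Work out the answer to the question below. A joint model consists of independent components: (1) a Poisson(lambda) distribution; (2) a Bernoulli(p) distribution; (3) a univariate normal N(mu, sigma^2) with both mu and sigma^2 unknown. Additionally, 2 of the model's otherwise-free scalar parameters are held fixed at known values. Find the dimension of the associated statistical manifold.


The dimension of a statistical manifold equals the number of free
(independent) real parameters of the model. For a product of independent
blocks the parameter counts add.
- Poisson (lambda): 1.
- Bernoulli (p): 1.
- normal (mu, sigma^2): 2.
Total = 1 + 1 + 2 = 4.
2 parameter(s) fixed at known values: 4 - 2 = 2.
Dimension = 2

2


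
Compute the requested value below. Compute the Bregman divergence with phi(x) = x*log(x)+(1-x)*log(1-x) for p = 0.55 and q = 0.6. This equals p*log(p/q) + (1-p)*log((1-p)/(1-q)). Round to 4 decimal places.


Bregman divergence with negative entropy generator:
D = p*log(p/q) + (1-p)*log((1-p)/(1-q)).
p = 0.55, q = 0.6.
p*log(p/q) = 0.55*log(0.55/0.6) = -0.047856.
(1-p)*log((1-p)/(1-q)) = 0.45*log(0.45/0.4) = 0.053002.
D = -0.047856 + 0.053002 = 0.0051

0.0051


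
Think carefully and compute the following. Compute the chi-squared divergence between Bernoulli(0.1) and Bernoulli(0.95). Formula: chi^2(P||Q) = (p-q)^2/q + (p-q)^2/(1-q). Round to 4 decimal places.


Chi-squared divergence between Bernoulli distributions:
chi^2 = (p-q)^2/q + (p-q)^2/(1-q).
p = 0.1, q = 0.95, p-q = -0.85.
(p-q)^2 = 0.7225.
term1 = 0.7225/0.95 = 0.760526.
term2 = 0.7225/0.05 = 14.45.
chi^2 = 0.760526 + 14.45 = 15.2105

15.2105


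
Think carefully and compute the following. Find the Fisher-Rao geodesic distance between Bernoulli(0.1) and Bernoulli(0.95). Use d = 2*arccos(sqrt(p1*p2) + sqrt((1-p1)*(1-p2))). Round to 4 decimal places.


Geodesic distance on Bernoulli manifold:
d(p1,p2) = 2*arccos(sqrt(p1*p2) + sqrt((1-p1)*(1-p2))).
sqrt(p1*p2) = sqrt(0.1*0.95) = 0.308221.
sqrt((1-p1)*(1-p2)) = sqrt(0.9*0.05) = 0.212132.
arg = 0.308221 + 0.212132 = 0.520353.
d = 2*arccos(0.520353) = 2.0471

2.0471


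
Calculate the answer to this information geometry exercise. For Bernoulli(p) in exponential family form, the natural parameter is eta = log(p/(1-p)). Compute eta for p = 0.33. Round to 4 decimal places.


Natural parameter for Bernoulli: eta = log(p/(1-p)).
p = 0.33, 1-p = 0.67.
p/(1-p) = 0.492537.
eta = log(0.492537) = -0.7082

-0.7082


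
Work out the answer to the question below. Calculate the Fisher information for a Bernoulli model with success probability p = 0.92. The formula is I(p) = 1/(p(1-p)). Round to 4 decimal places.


For Bernoulli(p), Fisher information is I(p) = 1/(p*(1-p)).
p = 0.92, 1-p = 0.08.
p*(1-p) = 0.0736.
I(p) = 1/0.0736 = 13.5870

13.5870


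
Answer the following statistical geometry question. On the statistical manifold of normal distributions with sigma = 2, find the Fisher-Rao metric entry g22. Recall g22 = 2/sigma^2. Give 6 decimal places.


For the 2-parameter normal family, the Fisher metric has:
  g11 = 1/sigma^2, g22 = 2/sigma^2.
sigma = 2, sigma^2 = 4.
g22 = 0.500000

0.500000


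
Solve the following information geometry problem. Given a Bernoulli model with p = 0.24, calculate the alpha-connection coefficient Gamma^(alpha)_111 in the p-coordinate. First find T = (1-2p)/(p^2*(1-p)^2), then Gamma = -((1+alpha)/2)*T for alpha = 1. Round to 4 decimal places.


Skewness (Amari-Chentsov) tensor: T = (1-2p)/(p^2*(1-p)^2).
p = 0.24, 1-2p = 0.52, p^2 = 0.0576, (1-p)^2 = 0.5776.
T = 0.52/(0.0576 * 0.5776) = 15.629809.
In the p-coordinate, Gamma^(alpha) = Gamma^(0) - (alpha/2)*T with Gamma^(0) = (1/2)*g'(p) = -T/2,
so Gamma^(alpha) = -((1+alpha)/2)*T.
alpha = 1, -(1+alpha)/2 = -1.0.
Gamma = -1.0 * 15.629809 = -15.6298

-15.6298


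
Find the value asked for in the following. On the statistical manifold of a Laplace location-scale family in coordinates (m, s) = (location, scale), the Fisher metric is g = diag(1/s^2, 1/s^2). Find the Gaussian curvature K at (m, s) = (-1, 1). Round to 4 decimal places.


The metric has the form g = (A dm^2 + B ds^2)/s^2 with A = 1, B = 1.
Substitute u = sqrt(A/B)*m: g = B*(du^2 + ds^2)/s^2, i.e. B times the
Poincare upper half-plane metric, which has constant Gaussian curvature -1.
Scaling a 2D metric by a constant c divides the Gaussian curvature by c,
so K = -1/B = -1/(1) = -1.0000 everywhere (the point (m, s) = (-1, 1) is irrelevant:
the curvature is constant).
The requested Gaussian curvature is K = -1.0000.

-1.0000


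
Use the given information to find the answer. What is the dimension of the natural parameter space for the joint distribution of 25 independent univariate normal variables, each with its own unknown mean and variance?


Exponential family dimension calculation:
Each univariate normal has two natural parameters (mu/sigma^2 and -1/(2 sigma^2)).
With 25 independent components, dim = 2 * 25 = 50.

50


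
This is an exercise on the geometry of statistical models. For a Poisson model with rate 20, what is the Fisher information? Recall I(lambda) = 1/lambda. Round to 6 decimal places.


Fisher information for Poisson: I(lambda) = 1/lambda.
lambda = 20.
I(lambda) = 1/20 = 0.050000

0.050000


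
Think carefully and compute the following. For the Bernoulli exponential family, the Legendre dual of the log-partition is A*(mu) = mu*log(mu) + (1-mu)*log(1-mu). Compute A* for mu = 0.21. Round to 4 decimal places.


Legendre transform for Bernoulli:
A*(mu) = mu*log(mu) + (1-mu)*log(1-mu).
mu = 0.21, 1-mu = 0.79.
mu*log(mu) = 0.21*log(0.21) = -0.327736.
(1-mu)*log(1-mu) = 0.79*log(0.79) = -0.186221.
A* = -0.327736 + -0.186221 = -0.5140

-0.5140


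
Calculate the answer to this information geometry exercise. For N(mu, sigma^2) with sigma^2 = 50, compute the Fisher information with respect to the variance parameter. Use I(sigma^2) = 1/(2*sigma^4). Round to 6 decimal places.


Fisher information for variance: I(sigma^2) = 1/(2*sigma^4).
sigma^2 = 50, so sigma^4 = 2500.
I = 1/(2*2500) = 1/5000 = 0.000200

0.000200


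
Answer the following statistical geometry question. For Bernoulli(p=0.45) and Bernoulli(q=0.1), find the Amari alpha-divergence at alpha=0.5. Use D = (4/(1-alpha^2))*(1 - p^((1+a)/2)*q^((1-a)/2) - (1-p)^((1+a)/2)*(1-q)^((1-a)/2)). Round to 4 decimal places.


Amari alpha-divergence:
D = (4/(1-alpha^2))*(1 - p^((1+a)/2)*q^((1-a)/2) - (1-p)^((1+a)/2)*(1-q)^((1-a)/2)).
alpha = 0.5, p = 0.45, q = 0.1.
e1 = (1+alpha)/2 = 0.75, e2 = (1-alpha)/2 = 0.25.
t1 = p^e1 * q^e2 = 0.45^0.75 * 0.1^0.25 = 0.308965.
t2 = (1-p)^e1 * (1-q)^e2 = 0.55^0.75 * 0.9^0.25 = 0.622061.
4/(1-alpha^2) = 5.333333.
D = 5.333333*(1 - 0.308965 - 0.622061) = 0.3679

0.3679


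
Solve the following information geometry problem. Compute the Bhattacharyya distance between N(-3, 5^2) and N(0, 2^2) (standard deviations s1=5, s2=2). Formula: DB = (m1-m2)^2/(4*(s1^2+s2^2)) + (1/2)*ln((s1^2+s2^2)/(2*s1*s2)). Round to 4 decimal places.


Bhattacharyya distance between two Gaussians:
DB = (m1-m2)^2/(4*(s1^2+s2^2)) + (1/2)*ln((s1^2+s2^2)/(2*s1*s2)).
(m1-m2)^2 = (-3)^2 = 9.
s1^2+s2^2 = 25 + 4 = 29.
term1 = 9/116 = 0.077586.
term2 = 0.5*ln(29/20.0) = 0.185782.
DB = 0.077586 + 0.185782 = 0.2634

0.2634


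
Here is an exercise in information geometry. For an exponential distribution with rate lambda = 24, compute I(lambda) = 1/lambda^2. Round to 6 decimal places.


Fisher information for exponential: I(lambda) = 1/lambda^2.
lambda = 24, lambda^2 = 576.
I = 1/576 = 0.001736

0.001736


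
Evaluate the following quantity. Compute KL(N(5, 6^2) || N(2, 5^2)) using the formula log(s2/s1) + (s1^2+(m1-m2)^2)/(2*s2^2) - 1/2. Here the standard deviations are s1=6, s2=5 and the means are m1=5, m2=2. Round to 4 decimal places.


KL divergence between normal distributions:
KL = log(s2/s1) + (s1^2 + (m1-m2)^2)/(2*s2^2) - 1/2.
log(5/6) = -0.182322.
(6^2 + (5-2)^2)/(2*5^2) = (36 + 9)/50 = 0.9.
KL = -0.182322 + 0.9 - 0.5 = 0.2177

0.2177


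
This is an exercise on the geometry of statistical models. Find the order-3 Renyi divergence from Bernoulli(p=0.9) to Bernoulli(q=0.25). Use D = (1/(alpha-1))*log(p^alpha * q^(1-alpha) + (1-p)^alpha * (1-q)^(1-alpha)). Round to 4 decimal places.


Renyi divergence of order alpha between Bernoulli distributions:
D = (1/(alpha-1))*log(p^alpha * q^(1-alpha) + (1-p)^alpha * (1-q)^(1-alpha)).
alpha = 3, p = 0.9, q = 0.25.
p^alpha * q^(1-alpha) = 0.9^3 * 0.25^-2 = 11.664.
(1-p)^alpha * (1-q)^(1-alpha) = 0.1^3 * 0.75^-2 = 0.001778.
sum = 11.664 + 0.001778 = 11.665778.
D = (1/2)*log(11.665778) = 1.2283

1.2283


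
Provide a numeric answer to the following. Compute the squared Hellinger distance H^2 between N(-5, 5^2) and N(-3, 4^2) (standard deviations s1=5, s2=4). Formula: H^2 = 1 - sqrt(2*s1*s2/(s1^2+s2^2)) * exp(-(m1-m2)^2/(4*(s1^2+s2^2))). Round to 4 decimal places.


Squared Hellinger distance for Gaussians:
H^2 = 1 - sqrt(2*s1*s2/(s1^2+s2^2)) * exp(-(m1-m2)^2/(4*(s1^2+s2^2))).
s1^2 = 25, s2^2 = 16, s1^2+s2^2 = 41.
sqrt(2*5*4/(41)) = 0.98773.
(m1-m2)^2 = (-2)^2 = 4.
exp(-4/(4*41)) = exp(-0.02439) = 0.975905.
H^2 = 1 - 0.98773*0.975905 = 0.0361

0.0361


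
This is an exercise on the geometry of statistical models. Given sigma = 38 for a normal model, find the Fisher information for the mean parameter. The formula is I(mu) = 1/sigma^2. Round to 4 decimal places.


The Fisher information for the mean of a normal distribution is I(mu) = 1/sigma^2.
sigma = 38, so sigma^2 = 1444.
I(mu) = 1/1444 = 0.0007

0.0007


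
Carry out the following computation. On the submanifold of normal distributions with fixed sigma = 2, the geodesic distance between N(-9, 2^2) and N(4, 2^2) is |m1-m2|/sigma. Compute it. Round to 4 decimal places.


On the fixed-variance normal subfamily, geodesic distance = |m1-m2|/sigma.
|-9 - 4| = 13.
sigma = 2.
d = 13/2 = 6.5000

6.5000


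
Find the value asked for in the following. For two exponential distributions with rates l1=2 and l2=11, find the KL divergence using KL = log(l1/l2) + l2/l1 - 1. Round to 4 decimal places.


KL divergence for exponential family:
KL = log(l1/l2) + l2/l1 - 1.
log(2/11) = -1.704748.
11/2 = 5.5.
KL = -1.704748 + 5.5 - 1 = 2.7953

2.7953


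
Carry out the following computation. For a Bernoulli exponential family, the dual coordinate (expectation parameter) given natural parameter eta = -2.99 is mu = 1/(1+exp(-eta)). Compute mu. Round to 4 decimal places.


Dual coordinate (expectation parameter) for Bernoulli:
mu = 1/(1+exp(-eta)).
eta = -2.99.
exp(-eta) = exp(2.99) = 19.885682.
mu = 1/(1+19.885682) = 0.0479

0.0479


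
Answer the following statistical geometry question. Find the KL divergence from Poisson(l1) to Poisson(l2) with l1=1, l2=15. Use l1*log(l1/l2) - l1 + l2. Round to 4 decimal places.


KL divergence for Poisson:
KL = l1*log(l1/l2) - l1 + l2.
l1 = 1, l2 = 15.
log(1/15) = -2.70805.
l1*log(l1/l2) = 1 * -2.70805 = -2.70805.
KL = -2.70805 - 1 + 15 = 11.2919

11.2919


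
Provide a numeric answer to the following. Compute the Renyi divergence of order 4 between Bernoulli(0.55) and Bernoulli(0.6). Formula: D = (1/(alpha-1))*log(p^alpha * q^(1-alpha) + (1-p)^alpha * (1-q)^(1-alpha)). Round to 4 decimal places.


Renyi divergence of order alpha between Bernoulli distributions:
D = (1/(alpha-1))*log(p^alpha * q^(1-alpha) + (1-p)^alpha * (1-q)^(1-alpha)).
alpha = 4, p = 0.55, q = 0.6.
p^alpha * q^(1-alpha) = 0.55^4 * 0.6^-3 = 0.42364.
(1-p)^alpha * (1-q)^(1-alpha) = 0.45^4 * 0.4^-3 = 0.640723.
sum = 0.42364 + 0.640723 = 1.064363.
D = (1/3)*log(1.064363) = 0.0208

0.0208


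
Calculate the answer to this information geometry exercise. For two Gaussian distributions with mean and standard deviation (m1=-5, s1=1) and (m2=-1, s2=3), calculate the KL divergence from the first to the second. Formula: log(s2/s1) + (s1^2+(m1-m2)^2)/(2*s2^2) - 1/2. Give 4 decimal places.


KL divergence between normal distributions:
KL = log(s2/s1) + (s1^2 + (m1-m2)^2)/(2*s2^2) - 1/2.
log(3/1) = 1.098612.
(1^2 + (-5--1)^2)/(2*3^2) = (1 + 16)/18 = 0.944444.
KL = 1.098612 + 0.944444 - 0.5 = 1.5431

1.5431


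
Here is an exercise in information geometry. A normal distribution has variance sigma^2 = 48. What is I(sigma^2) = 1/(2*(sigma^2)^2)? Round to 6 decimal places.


Fisher information for variance: I(sigma^2) = 1/(2*sigma^4).
sigma^2 = 48, so sigma^4 = 2304.
I = 1/(2*2304) = 1/4608 = 0.000217

0.000217


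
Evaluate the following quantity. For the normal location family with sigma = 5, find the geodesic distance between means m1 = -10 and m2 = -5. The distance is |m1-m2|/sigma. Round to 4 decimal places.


On the fixed-variance normal subfamily, geodesic distance = |m1-m2|/sigma.
|-10 - -5| = 5.
sigma = 5.
d = 5/5 = 1.0000

1.0000


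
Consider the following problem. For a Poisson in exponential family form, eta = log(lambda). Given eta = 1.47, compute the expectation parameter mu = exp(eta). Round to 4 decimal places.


Expectation parameter for Poisson exponential family:
mu = exp(eta).
eta = 1.47.
mu = exp(1.47) = 4.3492

4.3492


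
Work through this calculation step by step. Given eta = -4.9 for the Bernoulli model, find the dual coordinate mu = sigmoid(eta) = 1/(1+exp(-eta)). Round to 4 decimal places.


Dual coordinate (expectation parameter) for Bernoulli:
mu = 1/(1+exp(-eta)).
eta = -4.9.
exp(-eta) = exp(4.9) = 134.28978.
mu = 1/(1+134.28978) = 0.0074

0.0074


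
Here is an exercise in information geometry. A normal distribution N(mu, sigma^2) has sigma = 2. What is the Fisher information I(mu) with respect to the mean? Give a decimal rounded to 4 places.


The Fisher information for the mean of a normal distribution is I(mu) = 1/sigma^2.
sigma = 2, so sigma^2 = 4.
I(mu) = 1/4 = 0.2500

0.2500


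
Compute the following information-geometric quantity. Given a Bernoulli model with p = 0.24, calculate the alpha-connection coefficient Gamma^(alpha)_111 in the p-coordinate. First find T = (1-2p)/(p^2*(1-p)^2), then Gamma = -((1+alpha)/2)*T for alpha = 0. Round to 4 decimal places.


Skewness (Amari-Chentsov) tensor: T = (1-2p)/(p^2*(1-p)^2).
p = 0.24, 1-2p = 0.52, p^2 = 0.0576, (1-p)^2 = 0.5776.
T = 0.52/(0.0576 * 0.5776) = 15.629809.
In the p-coordinate, Gamma^(alpha) = Gamma^(0) - (alpha/2)*T with Gamma^(0) = (1/2)*g'(p) = -T/2,
so Gamma^(alpha) = -((1+alpha)/2)*T.
alpha = 0, -(1+alpha)/2 = -0.5.
Gamma = -0.5 * 15.629809 = -7.8149

-7.8149


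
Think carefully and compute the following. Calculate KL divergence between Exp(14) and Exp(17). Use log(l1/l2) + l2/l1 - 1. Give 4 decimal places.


KL divergence for exponential family:
KL = log(l1/l2) + l2/l1 - 1.
log(14/17) = -0.194156.
17/14 = 1.214286.
KL = -0.194156 + 1.214286 - 1 = 0.0201

0.0201


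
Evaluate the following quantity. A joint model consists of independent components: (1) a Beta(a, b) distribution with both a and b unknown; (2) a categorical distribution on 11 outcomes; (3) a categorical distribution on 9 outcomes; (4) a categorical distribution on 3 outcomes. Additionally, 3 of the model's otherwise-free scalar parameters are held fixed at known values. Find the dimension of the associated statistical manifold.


The dimension of a statistical manifold equals the number of free
(independent) real parameters of the model. For a product of independent
blocks the parameter counts add.
- Beta (a, b): 2.
- categorical on 11 outcomes (probabilities sum to 1): 11-1 = 10.
- categorical on 9 outcomes (probabilities sum to 1): 9-1 = 8.
- categorical on 3 outcomes (probabilities sum to 1): 3-1 = 2.
Total = 2 + 10 + 8 + 2 = 22.
3 parameter(s) fixed at known values: 22 - 3 = 19.
Dimension = 19

19


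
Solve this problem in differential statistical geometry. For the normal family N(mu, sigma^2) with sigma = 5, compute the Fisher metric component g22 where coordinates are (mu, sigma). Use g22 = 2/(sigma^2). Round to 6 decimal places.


For the 2-parameter normal family, the Fisher metric has:
  g11 = 1/sigma^2, g22 = 2/sigma^2.
sigma = 5, sigma^2 = 25.
g22 = 0.080000

0.080000


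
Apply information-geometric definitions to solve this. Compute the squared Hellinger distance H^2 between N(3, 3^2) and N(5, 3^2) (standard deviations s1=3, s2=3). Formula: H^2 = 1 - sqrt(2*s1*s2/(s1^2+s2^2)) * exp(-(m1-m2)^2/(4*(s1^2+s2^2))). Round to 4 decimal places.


Squared Hellinger distance for Gaussians:
H^2 = 1 - sqrt(2*s1*s2/(s1^2+s2^2)) * exp(-(m1-m2)^2/(4*(s1^2+s2^2))).
s1^2 = 9, s2^2 = 9, s1^2+s2^2 = 18.
sqrt(2*3*3/(18)) = 1.0.
(m1-m2)^2 = (-2)^2 = 4.
exp(-4/(4*18)) = exp(-0.055556) = 0.945959.
H^2 = 1 - 1.0*0.945959 = 0.0540

0.0540


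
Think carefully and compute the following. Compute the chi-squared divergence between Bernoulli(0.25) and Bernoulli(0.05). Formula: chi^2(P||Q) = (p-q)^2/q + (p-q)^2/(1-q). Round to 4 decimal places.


Chi-squared divergence between Bernoulli distributions:
chi^2 = (p-q)^2/q + (p-q)^2/(1-q).
p = 0.25, q = 0.05, p-q = 0.2.
(p-q)^2 = 0.04.
term1 = 0.04/0.05 = 0.8.
term2 = 0.04/0.95 = 0.042105.
chi^2 = 0.8 + 0.042105 = 0.8421

0.8421


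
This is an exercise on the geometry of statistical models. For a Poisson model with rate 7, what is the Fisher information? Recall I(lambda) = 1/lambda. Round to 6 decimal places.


Fisher information for Poisson: I(lambda) = 1/lambda.
lambda = 7.
I(lambda) = 1/7 = 0.142857

0.142857


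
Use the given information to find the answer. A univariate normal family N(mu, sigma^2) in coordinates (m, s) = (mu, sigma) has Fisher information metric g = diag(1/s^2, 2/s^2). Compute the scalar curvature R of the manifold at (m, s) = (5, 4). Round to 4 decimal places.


The metric has the form g = (A dm^2 + B ds^2)/s^2 with A = 1, B = 2.
Substitute u = sqrt(A/B)*m: g = B*(du^2 + ds^2)/s^2, i.e. B times the
Poincare upper half-plane metric, which has constant Gaussian curvature -1.
Scaling a 2D metric by a constant c divides the Gaussian curvature by c,
so K = -1/B = -1/(2) = -0.5000 everywhere (the point (m, s) = (5, 4) is irrelevant:
the curvature is constant).
Scalar curvature in dimension 2: R = 2K = -2/(2) = -1.0000.

-1.0000


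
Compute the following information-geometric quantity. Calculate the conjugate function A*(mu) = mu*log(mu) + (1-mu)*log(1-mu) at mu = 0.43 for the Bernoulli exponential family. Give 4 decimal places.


Legendre transform for Bernoulli:
A*(mu) = mu*log(mu) + (1-mu)*log(1-mu).
mu = 0.43, 1-mu = 0.57.
mu*log(mu) = 0.43*log(0.43) = -0.362907.
(1-mu)*log(1-mu) = 0.57*log(0.57) = -0.320408.
A* = -0.362907 + -0.320408 = -0.6833

-0.6833


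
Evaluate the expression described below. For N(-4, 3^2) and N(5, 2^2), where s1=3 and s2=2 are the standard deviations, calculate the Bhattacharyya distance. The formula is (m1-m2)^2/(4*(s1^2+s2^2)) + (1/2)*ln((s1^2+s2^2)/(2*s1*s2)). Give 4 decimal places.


Bhattacharyya distance between two Gaussians:
DB = (m1-m2)^2/(4*(s1^2+s2^2)) + (1/2)*ln((s1^2+s2^2)/(2*s1*s2)).
(m1-m2)^2 = (-9)^2 = 81.
s1^2+s2^2 = 9 + 4 = 13.
term1 = 81/52 = 1.557692.
term2 = 0.5*ln(13/12.0) = 0.040021.
DB = 1.557692 + 0.040021 = 1.5977

1.5977


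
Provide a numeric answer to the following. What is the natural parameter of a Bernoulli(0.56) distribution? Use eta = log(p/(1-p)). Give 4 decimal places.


Natural parameter for Bernoulli: eta = log(p/(1-p)).
p = 0.56, 1-p = 0.44.
p/(1-p) = 1.272727.
eta = log(1.272727) = 0.2412

0.2412


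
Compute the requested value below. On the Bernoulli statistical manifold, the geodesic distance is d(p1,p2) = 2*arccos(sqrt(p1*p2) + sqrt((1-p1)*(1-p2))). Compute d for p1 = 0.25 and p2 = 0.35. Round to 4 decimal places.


Geodesic distance on Bernoulli manifold:
d(p1,p2) = 2*arccos(sqrt(p1*p2) + sqrt((1-p1)*(1-p2))).
sqrt(p1*p2) = sqrt(0.25*0.35) = 0.295804.
sqrt((1-p1)*(1-p2)) = sqrt(0.75*0.65) = 0.698212.
arg = 0.295804 + 0.698212 = 0.994016.
d = 2*arccos(0.994016) = 0.2189

0.2189


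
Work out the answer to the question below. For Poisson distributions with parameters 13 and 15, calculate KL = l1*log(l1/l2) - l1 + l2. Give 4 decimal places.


KL divergence for Poisson:
KL = l1*log(l1/l2) - l1 + l2.
l1 = 13, l2 = 15.
log(13/15) = -0.143101.
l1*log(l1/l2) = 13 * -0.143101 = -1.860311.
KL = -1.860311 - 13 + 15 = 0.1397

0.1397


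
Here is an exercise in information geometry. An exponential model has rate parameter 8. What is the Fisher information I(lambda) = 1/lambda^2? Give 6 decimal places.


Fisher information for exponential: I(lambda) = 1/lambda^2.
lambda = 8, lambda^2 = 64.
I = 1/64 = 0.015625

0.015625


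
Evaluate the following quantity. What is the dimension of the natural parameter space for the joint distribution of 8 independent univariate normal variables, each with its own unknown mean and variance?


Exponential family dimension calculation:
Each univariate normal has two natural parameters (mu/sigma^2 and -1/(2 sigma^2)).
With 8 independent components, dim = 2 * 8 = 16.

16


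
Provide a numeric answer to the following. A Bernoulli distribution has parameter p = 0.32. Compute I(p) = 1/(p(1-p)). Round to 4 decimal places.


For Bernoulli(p), Fisher information is I(p) = 1/(p*(1-p)).
p = 0.32, 1-p = 0.68.
p*(1-p) = 0.2176.
I(p) = 1/0.2176 = 4.5956

4.5956


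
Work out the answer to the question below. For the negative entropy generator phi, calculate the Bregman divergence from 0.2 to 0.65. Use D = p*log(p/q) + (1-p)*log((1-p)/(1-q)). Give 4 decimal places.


Bregman divergence with negative entropy generator:
D = p*log(p/q) + (1-p)*log((1-p)/(1-q)).
p = 0.2, q = 0.65.
p*log(p/q) = 0.2*log(0.2/0.65) = -0.235731.
(1-p)*log((1-p)/(1-q)) = 0.8*log(0.8/0.35) = 0.661343.
D = -0.235731 + 0.661343 = 0.4256

0.4256


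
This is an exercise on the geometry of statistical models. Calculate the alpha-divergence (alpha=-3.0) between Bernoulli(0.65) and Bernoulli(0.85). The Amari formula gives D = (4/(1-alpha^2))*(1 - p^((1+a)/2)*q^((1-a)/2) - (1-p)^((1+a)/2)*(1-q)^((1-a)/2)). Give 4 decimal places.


Amari alpha-divergence:
D = (4/(1-alpha^2))*(1 - p^((1+a)/2)*q^((1-a)/2) - (1-p)^((1+a)/2)*(1-q)^((1-a)/2)).
alpha = -3.0, p = 0.65, q = 0.85.
e1 = (1+alpha)/2 = -1.0, e2 = (1-alpha)/2 = 2.0.
t1 = p^e1 * q^e2 = 0.65^-1.0 * 0.85^2.0 = 1.111538.
t2 = (1-p)^e1 * (1-q)^e2 = 0.35^-1.0 * 0.15^2.0 = 0.064286.
4/(1-alpha^2) = -0.5.
D = -0.5*(1 - 1.111538 - 0.064286) = 0.0879

0.0879


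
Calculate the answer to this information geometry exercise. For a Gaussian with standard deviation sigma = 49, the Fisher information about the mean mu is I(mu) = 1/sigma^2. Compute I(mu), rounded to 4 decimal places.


The Fisher information for the mean of a normal distribution is I(mu) = 1/sigma^2.
sigma = 49, so sigma^2 = 2401.
I(mu) = 1/2401 = 0.0004

0.0004


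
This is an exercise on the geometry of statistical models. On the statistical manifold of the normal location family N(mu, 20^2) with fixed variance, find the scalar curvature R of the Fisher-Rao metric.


This family has a single free parameter, so its statistical manifold
is 1-dimensional. The Riemann curvature tensor of any 1-dimensional
Riemannian manifold vanishes identically, so R = 0.

0


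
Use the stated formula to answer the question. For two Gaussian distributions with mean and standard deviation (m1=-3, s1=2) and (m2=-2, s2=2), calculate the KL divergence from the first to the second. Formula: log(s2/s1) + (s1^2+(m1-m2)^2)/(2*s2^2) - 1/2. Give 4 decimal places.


KL divergence between normal distributions:
KL = log(s2/s1) + (s1^2 + (m1-m2)^2)/(2*s2^2) - 1/2.
log(2/2) = 0.0.
(2^2 + (-3--2)^2)/(2*2^2) = (4 + 1)/8 = 0.625.
KL = 0.0 + 0.625 - 0.5 = 0.1250

0.1250


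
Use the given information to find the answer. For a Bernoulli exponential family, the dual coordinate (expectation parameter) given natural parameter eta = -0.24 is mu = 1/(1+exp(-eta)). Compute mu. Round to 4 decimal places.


Dual coordinate (expectation parameter) for Bernoulli:
mu = 1/(1+exp(-eta)).
eta = -0.24.
exp(-eta) = exp(0.24) = 1.271249.
mu = 1/(1+1.271249) = 0.4403

0.4403


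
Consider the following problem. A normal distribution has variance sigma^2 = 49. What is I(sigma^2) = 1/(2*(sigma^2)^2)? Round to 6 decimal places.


Fisher information for variance: I(sigma^2) = 1/(2*sigma^4).
sigma^2 = 49, so sigma^4 = 2401.
I = 1/(2*2401) = 1/4802 = 0.000208

0.000208


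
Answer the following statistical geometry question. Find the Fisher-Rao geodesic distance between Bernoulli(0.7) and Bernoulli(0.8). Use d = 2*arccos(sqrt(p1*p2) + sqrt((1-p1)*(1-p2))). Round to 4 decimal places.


Geodesic distance on Bernoulli manifold:
d(p1,p2) = 2*arccos(sqrt(p1*p2) + sqrt((1-p1)*(1-p2))).
sqrt(p1*p2) = sqrt(0.7*0.8) = 0.748331.
sqrt((1-p1)*(1-p2)) = sqrt(0.3*0.2) = 0.244949.
arg = 0.748331 + 0.244949 = 0.99328.
d = 2*arccos(0.99328) = 0.2320

0.2320


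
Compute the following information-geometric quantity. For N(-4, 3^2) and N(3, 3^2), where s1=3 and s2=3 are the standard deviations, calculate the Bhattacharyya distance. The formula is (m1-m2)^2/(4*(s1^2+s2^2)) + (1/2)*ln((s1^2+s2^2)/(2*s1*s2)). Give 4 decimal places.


Bhattacharyya distance between two Gaussians:
DB = (m1-m2)^2/(4*(s1^2+s2^2)) + (1/2)*ln((s1^2+s2^2)/(2*s1*s2)).
(m1-m2)^2 = (-7)^2 = 49.
s1^2+s2^2 = 9 + 9 = 18.
term1 = 49/72 = 0.680556.
term2 = 0.5*ln(18/18.0) = 0.0.
DB = 0.680556 + 0.0 = 0.6806

0.6806


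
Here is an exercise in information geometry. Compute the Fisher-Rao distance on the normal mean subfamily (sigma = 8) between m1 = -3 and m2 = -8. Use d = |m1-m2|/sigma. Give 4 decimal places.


On the fixed-variance normal subfamily, geodesic distance = |m1-m2|/sigma.
|-3 - -8| = 5.
sigma = 8.
d = 5/8 = 0.6250

0.6250


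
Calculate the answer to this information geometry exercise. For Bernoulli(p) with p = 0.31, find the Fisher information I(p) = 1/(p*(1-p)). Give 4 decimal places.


For Bernoulli(p), Fisher information is I(p) = 1/(p*(1-p)).
p = 0.31, 1-p = 0.69.
p*(1-p) = 0.2139.
I(p) = 1/0.2139 = 4.6751

4.6751


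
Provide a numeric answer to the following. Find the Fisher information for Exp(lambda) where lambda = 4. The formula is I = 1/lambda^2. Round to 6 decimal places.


Fisher information for exponential: I(lambda) = 1/lambda^2.
lambda = 4, lambda^2 = 16.
I = 1/16 = 0.062500

0.062500


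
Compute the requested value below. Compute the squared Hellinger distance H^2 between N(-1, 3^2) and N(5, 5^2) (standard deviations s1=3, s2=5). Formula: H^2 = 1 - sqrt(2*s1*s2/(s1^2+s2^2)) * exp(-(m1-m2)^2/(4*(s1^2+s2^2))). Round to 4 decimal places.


Squared Hellinger distance for Gaussians:
H^2 = 1 - sqrt(2*s1*s2/(s1^2+s2^2)) * exp(-(m1-m2)^2/(4*(s1^2+s2^2))).
s1^2 = 9, s2^2 = 25, s1^2+s2^2 = 34.
sqrt(2*3*5/(34)) = 0.939336.
(m1-m2)^2 = (-6)^2 = 36.
exp(-36/(4*34)) = exp(-0.264706) = 0.767432.
H^2 = 1 - 0.939336*0.767432 = 0.2791

0.2791


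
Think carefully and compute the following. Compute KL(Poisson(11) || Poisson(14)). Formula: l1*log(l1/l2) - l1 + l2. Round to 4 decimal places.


KL divergence for Poisson:
KL = l1*log(l1/l2) - l1 + l2.
l1 = 11, l2 = 14.
log(11/14) = -0.241162.
l1*log(l1/l2) = 11 * -0.241162 = -2.652783.
KL = -2.652783 - 11 + 14 = 0.3472

0.3472


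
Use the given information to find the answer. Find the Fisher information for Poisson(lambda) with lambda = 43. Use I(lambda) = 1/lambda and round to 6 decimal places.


Fisher information for Poisson: I(lambda) = 1/lambda.
lambda = 43.
I(lambda) = 1/43 = 0.023256

0.023256


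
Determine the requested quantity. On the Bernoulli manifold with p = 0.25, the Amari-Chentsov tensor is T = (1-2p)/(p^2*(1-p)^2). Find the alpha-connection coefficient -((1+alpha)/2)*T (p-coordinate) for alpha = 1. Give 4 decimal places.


Skewness (Amari-Chentsov) tensor: T = (1-2p)/(p^2*(1-p)^2).
p = 0.25, 1-2p = 0.5, p^2 = 0.0625, (1-p)^2 = 0.5625.
T = 0.5/(0.0625 * 0.5625) = 14.222222.
In the p-coordinate, Gamma^(alpha) = Gamma^(0) - (alpha/2)*T with Gamma^(0) = (1/2)*g'(p) = -T/2,
so Gamma^(alpha) = -((1+alpha)/2)*T.
alpha = 1, -(1+alpha)/2 = -1.0.
Gamma = -1.0 * 14.222222 = -14.2222

-14.2222


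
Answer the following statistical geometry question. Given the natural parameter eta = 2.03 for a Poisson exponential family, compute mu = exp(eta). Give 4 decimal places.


Expectation parameter for Poisson exponential family:
mu = exp(eta).
eta = 2.03.
mu = exp(2.03) = 7.6141

7.6141


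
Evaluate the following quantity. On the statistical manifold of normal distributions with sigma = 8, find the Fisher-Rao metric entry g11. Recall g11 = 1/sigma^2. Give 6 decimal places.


For the 2-parameter normal family, the Fisher metric has:
  g11 = 1/sigma^2, g22 = 2/sigma^2.
sigma = 8, sigma^2 = 64.
g11 = 0.015625

0.015625


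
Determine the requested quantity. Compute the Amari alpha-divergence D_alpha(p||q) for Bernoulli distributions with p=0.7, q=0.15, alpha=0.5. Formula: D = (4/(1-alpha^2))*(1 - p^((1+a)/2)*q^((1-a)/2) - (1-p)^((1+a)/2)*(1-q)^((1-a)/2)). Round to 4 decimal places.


Amari alpha-divergence:
D = (4/(1-alpha^2))*(1 - p^((1+a)/2)*q^((1-a)/2) - (1-p)^((1+a)/2)*(1-q)^((1-a)/2)).
alpha = 0.5, p = 0.7, q = 0.15.
e1 = (1+alpha)/2 = 0.75, e2 = (1-alpha)/2 = 0.25.
t1 = p^e1 * q^e2 = 0.7^0.75 * 0.15^0.25 = 0.476262.
t2 = (1-p)^e1 * (1-q)^e2 = 0.3^0.75 * 0.85^0.25 = 0.38922.
4/(1-alpha^2) = 5.333333.
D = 5.333333*(1 - 0.476262 - 0.38922) = 0.7174

0.7174


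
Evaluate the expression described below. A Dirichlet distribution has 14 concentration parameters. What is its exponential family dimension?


Exponential family dimension calculation:
Dirichlet with 14 components has 14 natural parameters.

14


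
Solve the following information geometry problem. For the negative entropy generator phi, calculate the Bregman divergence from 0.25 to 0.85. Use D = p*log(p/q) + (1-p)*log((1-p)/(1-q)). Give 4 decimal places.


Bregman divergence with negative entropy generator:
D = p*log(p/q) + (1-p)*log((1-p)/(1-q)).
p = 0.25, q = 0.85.
p*log(p/q) = 0.25*log(0.25/0.85) = -0.305944.
(1-p)*log((1-p)/(1-q)) = 0.75*log(0.75/0.15) = 1.207078.
D = -0.305944 + 1.207078 = 0.9011

0.9011


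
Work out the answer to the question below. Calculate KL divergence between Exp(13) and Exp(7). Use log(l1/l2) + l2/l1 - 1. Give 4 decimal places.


KL divergence for exponential family:
KL = log(l1/l2) + l2/l1 - 1.
log(13/7) = 0.619039.
7/13 = 0.538462.
KL = 0.619039 + 0.538462 - 1 = 0.1575

0.1575


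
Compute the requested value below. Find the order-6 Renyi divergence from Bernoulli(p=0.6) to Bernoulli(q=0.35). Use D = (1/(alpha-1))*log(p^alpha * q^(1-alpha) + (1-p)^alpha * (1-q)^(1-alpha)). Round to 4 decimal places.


Renyi divergence of order alpha between Bernoulli distributions:
D = (1/(alpha-1))*log(p^alpha * q^(1-alpha) + (1-p)^alpha * (1-q)^(1-alpha)).
alpha = 6, p = 0.6, q = 0.35.
p^alpha * q^(1-alpha) = 0.6^6 * 0.35^-5 = 8.883156.
(1-p)^alpha * (1-q)^(1-alpha) = 0.4^6 * 0.65^-5 = 0.035302.
sum = 8.883156 + 0.035302 = 8.918457.
D = (1/5)*log(8.918457) = 0.4376

0.4376


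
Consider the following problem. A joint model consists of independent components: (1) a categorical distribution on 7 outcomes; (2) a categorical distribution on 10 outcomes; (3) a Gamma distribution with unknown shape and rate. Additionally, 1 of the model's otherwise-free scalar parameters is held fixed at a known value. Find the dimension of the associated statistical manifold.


The dimension of a statistical manifold equals the number of free
(independent) real parameters of the model. For a product of independent
blocks the parameter counts add.
- categorical on 7 outcomes (probabilities sum to 1): 7-1 = 6.
- categorical on 10 outcomes (probabilities sum to 1): 10-1 = 9.
- Gamma (shape, rate): 2.
Total = 6 + 9 + 2 = 17.
1 parameter(s) fixed at known values: 17 - 1 = 16.
Dimension = 16

16


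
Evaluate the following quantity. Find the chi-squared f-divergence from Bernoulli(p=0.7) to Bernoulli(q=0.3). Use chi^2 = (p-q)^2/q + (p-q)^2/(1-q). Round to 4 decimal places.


Chi-squared divergence between Bernoulli distributions:
chi^2 = (p-q)^2/q + (p-q)^2/(1-q).
p = 0.7, q = 0.3, p-q = 0.4.
(p-q)^2 = 0.16.
term1 = 0.16/0.3 = 0.533333.
term2 = 0.16/0.7 = 0.228571.
chi^2 = 0.533333 + 0.228571 = 0.7619

0.7619


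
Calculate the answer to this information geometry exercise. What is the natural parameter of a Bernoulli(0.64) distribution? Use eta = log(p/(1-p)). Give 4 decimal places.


Natural parameter for Bernoulli: eta = log(p/(1-p)).
p = 0.64, 1-p = 0.36.
p/(1-p) = 1.777778.
eta = log(1.777778) = 0.5754

0.5754


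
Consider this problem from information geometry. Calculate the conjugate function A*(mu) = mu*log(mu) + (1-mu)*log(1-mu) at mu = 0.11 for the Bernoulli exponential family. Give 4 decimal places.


Legendre transform for Bernoulli:
A*(mu) = mu*log(mu) + (1-mu)*log(1-mu).
mu = 0.11, 1-mu = 0.89.
mu*log(mu) = 0.11*log(0.11) = -0.2428.
(1-mu)*log(1-mu) = 0.89*log(0.89) = -0.103715.
A* = -0.2428 + -0.103715 = -0.3465

-0.3465


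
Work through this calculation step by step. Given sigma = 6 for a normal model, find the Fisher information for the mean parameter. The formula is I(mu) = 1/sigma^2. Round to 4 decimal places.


The Fisher information for the mean of a normal distribution is I(mu) = 1/sigma^2.
sigma = 6, so sigma^2 = 36.
I(mu) = 1/36 = 0.0278

0.0278


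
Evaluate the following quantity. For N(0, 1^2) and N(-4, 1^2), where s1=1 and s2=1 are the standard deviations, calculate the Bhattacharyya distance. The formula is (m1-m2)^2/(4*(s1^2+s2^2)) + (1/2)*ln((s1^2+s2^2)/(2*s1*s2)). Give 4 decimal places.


Bhattacharyya distance between two Gaussians:
DB = (m1-m2)^2/(4*(s1^2+s2^2)) + (1/2)*ln((s1^2+s2^2)/(2*s1*s2)).
(m1-m2)^2 = (4)^2 = 16.
s1^2+s2^2 = 1 + 1 = 2.
term1 = 16/8 = 2.0.
term2 = 0.5*ln(2/2.0) = 0.0.
DB = 2.0 + 0.0 = 2.0000

2.0000


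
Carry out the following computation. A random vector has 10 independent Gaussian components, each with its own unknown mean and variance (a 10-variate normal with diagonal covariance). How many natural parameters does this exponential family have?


Exponential family dimension calculation:
Each univariate normal has two natural parameters (mu/sigma^2 and -1/(2 sigma^2)).
With 10 independent components, dim = 2 * 10 = 20.

20


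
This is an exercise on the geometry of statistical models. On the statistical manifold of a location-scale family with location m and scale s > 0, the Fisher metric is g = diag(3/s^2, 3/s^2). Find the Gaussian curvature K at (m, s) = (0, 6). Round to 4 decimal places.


The metric has the form g = (A dm^2 + B ds^2)/s^2 with A = 3, B = 3.
Substitute u = sqrt(A/B)*m: g = B*(du^2 + ds^2)/s^2, i.e. B times the
Poincare upper half-plane metric, which has constant Gaussian curvature -1.
Scaling a 2D metric by a constant c divides the Gaussian curvature by c,
so K = -1/B = -1/(3) = -0.3333 everywhere (the point (m, s) = (0, 6) is irrelevant:
the curvature is constant).
The requested Gaussian curvature is K = -0.3333.

-0.3333


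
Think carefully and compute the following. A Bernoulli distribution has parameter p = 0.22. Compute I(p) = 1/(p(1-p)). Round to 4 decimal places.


For Bernoulli(p), Fisher information is I(p) = 1/(p*(1-p)).
p = 0.22, 1-p = 0.78.
p*(1-p) = 0.1716.
I(p) = 1/0.1716 = 5.8275

5.8275


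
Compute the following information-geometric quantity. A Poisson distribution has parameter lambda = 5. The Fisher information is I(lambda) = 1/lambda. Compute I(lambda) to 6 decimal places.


Fisher information for Poisson: I(lambda) = 1/lambda.
lambda = 5.
I(lambda) = 1/5 = 0.200000

0.200000


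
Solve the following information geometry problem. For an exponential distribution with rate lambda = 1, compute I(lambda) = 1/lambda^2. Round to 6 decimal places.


Fisher information for exponential: I(lambda) = 1/lambda^2.
lambda = 1, lambda^2 = 1.
I = 1/1 = 1.000000

1.000000


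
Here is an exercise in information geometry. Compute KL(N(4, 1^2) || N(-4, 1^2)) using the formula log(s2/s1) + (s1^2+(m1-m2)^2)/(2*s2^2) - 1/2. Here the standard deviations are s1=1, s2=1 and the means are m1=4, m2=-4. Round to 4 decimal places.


KL divergence between normal distributions:
KL = log(s2/s1) + (s1^2 + (m1-m2)^2)/(2*s2^2) - 1/2.
log(1/1) = 0.0.
(1^2 + (4--4)^2)/(2*1^2) = (1 + 64)/2 = 32.5.
KL = 0.0 + 32.5 - 0.5 = 32.0000

32.0000


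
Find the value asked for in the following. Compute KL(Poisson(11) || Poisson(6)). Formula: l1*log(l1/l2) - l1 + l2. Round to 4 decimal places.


KL divergence for Poisson:
KL = l1*log(l1/l2) - l1 + l2.
l1 = 11, l2 = 6.
log(11/6) = 0.606136.
l1*log(l1/l2) = 11 * 0.606136 = 6.667494.
KL = 6.667494 - 11 + 6 = 1.6675

1.6675


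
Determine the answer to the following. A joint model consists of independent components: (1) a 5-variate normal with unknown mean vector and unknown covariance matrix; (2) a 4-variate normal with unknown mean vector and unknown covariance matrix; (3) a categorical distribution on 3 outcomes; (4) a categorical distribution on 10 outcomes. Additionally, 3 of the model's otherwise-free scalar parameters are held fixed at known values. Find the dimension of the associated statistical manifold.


The dimension of a statistical manifold equals the number of free
(independent) real parameters of the model. For a product of independent
blocks the parameter counts add.
- 5-variate normal: 5 (mean) + 5*6/2 = 15 (symmetric covariance) = 20.
- 4-variate normal: 4 (mean) + 4*5/2 = 10 (symmetric covariance) = 14.
- categorical on 3 outcomes (probabilities sum to 1): 3-1 = 2.
- categorical on 10 outcomes (probabilities sum to 1): 10-1 = 9.
Total = 20 + 14 + 2 + 9 = 45.
3 parameter(s) fixed at known values: 45 - 3 = 42.
Dimension = 42

42


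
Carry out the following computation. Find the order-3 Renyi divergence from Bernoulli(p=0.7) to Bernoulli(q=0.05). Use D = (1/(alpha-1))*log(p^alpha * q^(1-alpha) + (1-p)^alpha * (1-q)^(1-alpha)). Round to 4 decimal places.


Renyi divergence of order alpha between Bernoulli distributions:
D = (1/(alpha-1))*log(p^alpha * q^(1-alpha) + (1-p)^alpha * (1-q)^(1-alpha)).
alpha = 3, p = 0.7, q = 0.05.
p^alpha * q^(1-alpha) = 0.7^3 * 0.05^-2 = 137.2.
(1-p)^alpha * (1-q)^(1-alpha) = 0.3^3 * 0.95^-2 = 0.029917.
sum = 137.2 + 0.029917 = 137.229917.
D = (1/2)*log(137.229917) = 2.4608

2.4608


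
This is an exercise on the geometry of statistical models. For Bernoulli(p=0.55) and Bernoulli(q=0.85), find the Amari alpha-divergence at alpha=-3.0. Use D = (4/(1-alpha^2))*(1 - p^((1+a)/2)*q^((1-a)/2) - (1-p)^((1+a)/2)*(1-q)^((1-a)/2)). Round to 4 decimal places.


Amari alpha-divergence:
D = (4/(1-alpha^2))*(1 - p^((1+a)/2)*q^((1-a)/2) - (1-p)^((1+a)/2)*(1-q)^((1-a)/2)).
alpha = -3.0, p = 0.55, q = 0.85.
e1 = (1+alpha)/2 = -1.0, e2 = (1-alpha)/2 = 2.0.
t1 = p^e1 * q^e2 = 0.55^-1.0 * 0.85^2.0 = 1.313636.
t2 = (1-p)^e1 * (1-q)^e2 = 0.45^-1.0 * 0.15^2.0 = 0.05.
4/(1-alpha^2) = -0.5.
D = -0.5*(1 - 1.313636 - 0.05) = 0.1818

0.1818


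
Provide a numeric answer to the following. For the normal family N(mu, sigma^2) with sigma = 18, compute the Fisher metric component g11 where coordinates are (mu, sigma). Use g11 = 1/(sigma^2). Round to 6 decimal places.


For the 2-parameter normal family, the Fisher metric has:
  g11 = 1/sigma^2, g22 = 2/sigma^2.
sigma = 18, sigma^2 = 324.
g11 = 0.003086

0.003086
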